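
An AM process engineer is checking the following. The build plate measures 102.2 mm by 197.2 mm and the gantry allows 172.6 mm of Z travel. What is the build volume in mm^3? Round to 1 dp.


V = 102.2 * 197.2 * 172.6 = 3478552.8 mm^3


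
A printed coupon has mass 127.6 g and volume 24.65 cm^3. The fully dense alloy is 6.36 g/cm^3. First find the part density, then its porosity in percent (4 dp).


rho_part = 127.6 / 24.65 = 5.17647059 g/cm^3
Porosity = (1 - 5.17647059/6.36)*100 = 18.609 %


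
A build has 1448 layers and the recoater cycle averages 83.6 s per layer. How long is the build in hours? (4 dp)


t = 1448 * 83.6 / 3600 = 33.6258 hrs


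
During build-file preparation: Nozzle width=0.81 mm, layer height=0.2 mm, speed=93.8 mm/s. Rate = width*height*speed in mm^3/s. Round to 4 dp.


Rate = 0.81 * 0.2 * 93.8 = 15.1956 mm^3/s


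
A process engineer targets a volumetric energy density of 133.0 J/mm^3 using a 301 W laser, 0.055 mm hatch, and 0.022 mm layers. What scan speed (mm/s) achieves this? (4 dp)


v = 301 / (133.0*0.055*0.022) = 1870.3784 mm/s


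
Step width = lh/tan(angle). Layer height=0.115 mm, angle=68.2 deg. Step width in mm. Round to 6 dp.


step = 0.115 / tan(68.2) = 0.045997 mm


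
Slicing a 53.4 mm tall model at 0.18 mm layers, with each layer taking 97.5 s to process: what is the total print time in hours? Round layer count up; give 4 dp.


Layers = ceil(53.4/0.18) = 297
t = 297 * 97.5 / 3600 = 8.0438 hrs


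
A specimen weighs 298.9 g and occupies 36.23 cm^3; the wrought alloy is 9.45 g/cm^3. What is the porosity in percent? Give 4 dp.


rho_part = 298.9 / 36.23 = 8.250069 g/cm^3
Porosity = (1 - 8.250069/9.45)*100 = 12.6977 %


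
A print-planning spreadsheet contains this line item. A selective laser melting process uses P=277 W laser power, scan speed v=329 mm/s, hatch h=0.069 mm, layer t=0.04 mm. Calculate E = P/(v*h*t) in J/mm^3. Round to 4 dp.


E = 277 / (329*0.069*0.04) = 305.0526 J/mm^3


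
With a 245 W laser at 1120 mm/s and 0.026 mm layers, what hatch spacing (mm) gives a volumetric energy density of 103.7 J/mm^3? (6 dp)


h = 245 / (103.7*1120*0.026) = 0.081133 mm


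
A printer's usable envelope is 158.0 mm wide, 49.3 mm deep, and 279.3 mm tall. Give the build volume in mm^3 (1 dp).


V = 158.0 * 49.3 * 279.3 = 2175579.4 mm^3


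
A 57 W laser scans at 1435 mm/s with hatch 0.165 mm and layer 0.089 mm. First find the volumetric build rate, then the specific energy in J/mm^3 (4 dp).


Build rate = 1435 * 0.165 * 0.089 = 21.072975 mm^3/s
SE = 57 / 21.072975 = 2.7049 J/mm^3


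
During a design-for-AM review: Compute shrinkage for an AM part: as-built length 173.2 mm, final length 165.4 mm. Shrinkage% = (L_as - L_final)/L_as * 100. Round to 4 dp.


Shrinkage = ((173.2-165.4)/173.2)*100 = 4.5035 %


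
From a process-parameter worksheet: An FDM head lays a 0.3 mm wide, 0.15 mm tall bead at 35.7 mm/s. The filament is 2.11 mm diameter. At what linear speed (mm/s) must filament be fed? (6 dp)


Q = 0.3 * 0.15 * 35.7 = 1.6065 mm^3/s
A_fil = pi*(2.11/2)^2 = 3.49667116 mm^2
v_feed = 1.6065 / 3.49667116 = 0.459437 mm/s


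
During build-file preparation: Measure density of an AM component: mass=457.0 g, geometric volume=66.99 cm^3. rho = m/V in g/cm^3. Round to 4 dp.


rho = 457.0 / 66.99 = 6.8219 g/cm^3


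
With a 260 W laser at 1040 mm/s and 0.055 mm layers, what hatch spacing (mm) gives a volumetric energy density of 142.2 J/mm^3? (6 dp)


h = 260 / (142.2*1040*0.055) = 0.031965 mm


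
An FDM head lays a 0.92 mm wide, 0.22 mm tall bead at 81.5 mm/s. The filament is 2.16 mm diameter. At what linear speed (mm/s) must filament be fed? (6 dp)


Q = 0.92 * 0.22 * 81.5 = 16.4956 mm^3/s
A_fil = pi*(2.16/2)^2 = 3.66435367 mm^2
v_feed = 16.4956 / 3.66435367 = 4.50164 mm/s


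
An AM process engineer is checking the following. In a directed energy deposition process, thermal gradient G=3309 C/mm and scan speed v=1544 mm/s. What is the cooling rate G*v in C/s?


CR = 3309 * 1544 = 5109096 C/s


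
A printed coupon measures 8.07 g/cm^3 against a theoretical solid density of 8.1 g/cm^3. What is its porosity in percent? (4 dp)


Porosity = (1-8.07/8.1)*100 = 0.3704 %


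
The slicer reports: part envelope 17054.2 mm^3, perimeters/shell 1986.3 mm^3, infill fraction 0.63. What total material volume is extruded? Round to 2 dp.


V_infill = (17054.2 - 1986.3) * 0.63 = 9492.78
V_total = 1986.3 + 9492.78 = 11479.08 mm^3


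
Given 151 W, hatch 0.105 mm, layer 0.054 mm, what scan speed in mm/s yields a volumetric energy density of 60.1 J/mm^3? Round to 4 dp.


v = 151 / (60.1*0.105*0.054) = 443.118 mm/s


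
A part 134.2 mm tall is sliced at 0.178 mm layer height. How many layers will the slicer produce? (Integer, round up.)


Layers = ceil(134.2/0.178) = 754


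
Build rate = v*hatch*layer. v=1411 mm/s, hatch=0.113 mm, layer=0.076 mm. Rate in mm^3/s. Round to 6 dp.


Rate = 1411 * 0.113 * 0.076 = 12.117668 mm^3/s


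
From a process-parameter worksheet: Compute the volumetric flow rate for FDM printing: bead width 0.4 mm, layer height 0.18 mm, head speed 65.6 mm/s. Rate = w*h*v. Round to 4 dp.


Rate = 0.4 * 0.18 * 65.6 = 4.7232 mm^3/s


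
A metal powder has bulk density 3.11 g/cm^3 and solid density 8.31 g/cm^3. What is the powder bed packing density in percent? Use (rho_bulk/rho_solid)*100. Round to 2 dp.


Packing = (3.11/8.31)*100 = 37.42 %


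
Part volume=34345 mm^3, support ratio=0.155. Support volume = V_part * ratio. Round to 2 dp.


V_support = 34345 * 0.155 = 5323.48 mm^3


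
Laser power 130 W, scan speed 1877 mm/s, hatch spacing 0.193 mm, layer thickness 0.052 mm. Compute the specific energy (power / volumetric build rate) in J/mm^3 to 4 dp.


Build rate = 1877 * 0.193 * 0.052 = 18.837572 mm^3/s
SE = 130 / 18.837572 = 6.9011 J/mm^3


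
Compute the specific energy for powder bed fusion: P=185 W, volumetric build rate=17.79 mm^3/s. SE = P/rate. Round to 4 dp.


SE = 185 / 17.79 = 10.3991 J/mm^3


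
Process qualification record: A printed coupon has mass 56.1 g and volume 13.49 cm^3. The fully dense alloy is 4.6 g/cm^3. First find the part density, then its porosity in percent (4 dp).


rho_part = 56.1 / 13.49 = 4.15863603 g/cm^3
Porosity = (1 - 4.15863603/4.6)*100 = 9.5949 %


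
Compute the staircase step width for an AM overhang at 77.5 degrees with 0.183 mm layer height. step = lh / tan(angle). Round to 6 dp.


step = 0.183 / tan(77.5) = 0.04057 mm


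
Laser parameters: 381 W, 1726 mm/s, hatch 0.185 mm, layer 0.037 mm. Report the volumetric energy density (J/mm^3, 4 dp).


E = 381 / (1726*0.185*0.037) = 32.2486 J/mm^3


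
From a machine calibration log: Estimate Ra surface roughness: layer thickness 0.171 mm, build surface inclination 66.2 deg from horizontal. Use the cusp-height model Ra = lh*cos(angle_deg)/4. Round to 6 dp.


Ra = 0.171 * cos(66.2) / 4 = 0.017252 mm


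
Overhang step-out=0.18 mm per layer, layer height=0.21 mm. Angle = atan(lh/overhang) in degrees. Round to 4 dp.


angle = atan(0.21/0.18) = 49.3987 degrees


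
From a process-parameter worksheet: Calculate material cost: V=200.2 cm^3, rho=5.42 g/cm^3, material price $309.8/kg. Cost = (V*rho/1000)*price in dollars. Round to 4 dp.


Mass = 200.2*5.42/1000 = 1.085084 kg
Cost = 1.085084 * 309.8 = 336.159 $


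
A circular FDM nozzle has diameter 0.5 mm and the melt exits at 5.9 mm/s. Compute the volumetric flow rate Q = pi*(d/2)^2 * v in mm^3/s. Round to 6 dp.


A = pi*(0.5/2)^2 = 0.19634954 mm^2
Q = 0.19634954 * 5.9 = 1.158462 mm^3/s


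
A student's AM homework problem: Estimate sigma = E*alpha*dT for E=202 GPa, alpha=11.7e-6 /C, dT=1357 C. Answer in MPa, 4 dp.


sigma = 202*1000 * 11.7e-6 * 1357 = 3207.1338 MPa


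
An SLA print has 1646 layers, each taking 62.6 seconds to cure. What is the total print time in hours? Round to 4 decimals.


t = 1646 * 62.6 / 3600 = 28.6221 hrs


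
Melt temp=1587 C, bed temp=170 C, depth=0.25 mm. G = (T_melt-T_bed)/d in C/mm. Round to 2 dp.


G = (1587-170)/0.25 = 5668.0 C/mm


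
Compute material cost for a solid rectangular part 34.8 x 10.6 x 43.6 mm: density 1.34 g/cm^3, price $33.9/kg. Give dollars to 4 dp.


V = 34.8 * 10.6 * 43.6 = 16083.168 mm^3 = 16.083168 cm^3
Mass = 16.083168 * 1.34 / 1000 = 0.02155145 kg
Cost = 0.02155145 * 33.9 = 0.7306 $


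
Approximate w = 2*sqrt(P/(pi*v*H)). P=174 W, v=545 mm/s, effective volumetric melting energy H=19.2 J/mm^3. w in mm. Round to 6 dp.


w = 2*sqrt(174/(pi*545*19.2)) = 0.145506 mm


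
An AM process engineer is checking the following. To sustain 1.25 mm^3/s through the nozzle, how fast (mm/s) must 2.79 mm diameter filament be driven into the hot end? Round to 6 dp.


A = pi*(2.79/2)^2 = 6.113618
v = 1.25 / 6.113618 = 0.204462 mm/s


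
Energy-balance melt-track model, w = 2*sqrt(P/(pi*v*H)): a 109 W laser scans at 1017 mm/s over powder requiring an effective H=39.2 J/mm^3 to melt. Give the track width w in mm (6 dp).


w = 2*sqrt(109/(pi*1017*39.2)) = 0.059002 mm


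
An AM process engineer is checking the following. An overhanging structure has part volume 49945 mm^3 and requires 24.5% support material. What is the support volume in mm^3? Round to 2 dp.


V_support = 49945 * 0.245 = 12236.53 mm^3


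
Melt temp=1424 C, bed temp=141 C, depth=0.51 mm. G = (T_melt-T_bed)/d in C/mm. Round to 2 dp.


G = (1424-141)/0.51 = 2515.69 C/mm


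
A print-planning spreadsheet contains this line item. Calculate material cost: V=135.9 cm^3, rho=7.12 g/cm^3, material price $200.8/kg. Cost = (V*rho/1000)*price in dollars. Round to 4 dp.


Mass = 135.9*7.12/1000 = 0.967608 kg
Cost = 0.967608 * 200.8 = 194.2957 $


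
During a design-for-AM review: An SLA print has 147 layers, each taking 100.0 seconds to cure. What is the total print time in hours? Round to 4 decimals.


t = 147 * 100.0 / 3600 = 4.0833 hrs


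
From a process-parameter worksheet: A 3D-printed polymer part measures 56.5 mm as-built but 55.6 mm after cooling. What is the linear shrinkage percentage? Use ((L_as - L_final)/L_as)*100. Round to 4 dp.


Shrinkage = ((56.5-55.6)/56.5)*100 = 1.5929 %


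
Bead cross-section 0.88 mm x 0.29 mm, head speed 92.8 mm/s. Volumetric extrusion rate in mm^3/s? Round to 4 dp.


Rate = 0.88 * 0.29 * 92.8 = 23.6826 mm^3/s


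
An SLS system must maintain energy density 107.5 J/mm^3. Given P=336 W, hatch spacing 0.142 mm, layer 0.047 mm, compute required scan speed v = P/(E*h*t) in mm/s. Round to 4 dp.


v = 336 / (107.5*0.142*0.047) = 468.3221 mm/s


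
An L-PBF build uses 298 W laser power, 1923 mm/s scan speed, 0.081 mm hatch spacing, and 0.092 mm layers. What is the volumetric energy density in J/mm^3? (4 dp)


E = 298 / (1923*0.081*0.092) = 20.7952 J/mm^3


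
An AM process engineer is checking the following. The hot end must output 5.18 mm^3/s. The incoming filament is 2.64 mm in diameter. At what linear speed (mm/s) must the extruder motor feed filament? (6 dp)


A = pi*(2.64/2)^2 = 5.473911
v = 5.18 / 5.473911 = 0.946307 mm/s


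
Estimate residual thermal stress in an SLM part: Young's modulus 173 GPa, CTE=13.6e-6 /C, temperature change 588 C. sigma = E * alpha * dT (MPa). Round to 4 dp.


sigma = 173*1000 * 13.6e-6 * 588 = 1383.4464 MPa


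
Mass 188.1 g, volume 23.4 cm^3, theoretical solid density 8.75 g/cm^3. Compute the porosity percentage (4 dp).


rho_part = 188.1 / 23.4 = 8.03846154 g/cm^3
Porosity = (1 - 8.03846154/8.75)*100 = 8.1319 %


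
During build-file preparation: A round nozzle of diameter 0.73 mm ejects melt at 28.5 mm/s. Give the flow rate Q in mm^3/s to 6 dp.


A = pi*(0.73/2)^2 = 0.41853868 mm^2
Q = 0.41853868 * 28.5 = 11.928352 mm^3/s


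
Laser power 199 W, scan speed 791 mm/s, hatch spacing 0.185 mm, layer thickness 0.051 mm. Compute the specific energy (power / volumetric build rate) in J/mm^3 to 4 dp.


Build rate = 791 * 0.185 * 0.051 = 7.463085 mm^3/s
SE = 199 / 7.463085 = 26.6646 J/mm^3


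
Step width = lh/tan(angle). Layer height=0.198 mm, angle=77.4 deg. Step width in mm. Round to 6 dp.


step = 0.198 / tan(77.4) = 0.044258 mm


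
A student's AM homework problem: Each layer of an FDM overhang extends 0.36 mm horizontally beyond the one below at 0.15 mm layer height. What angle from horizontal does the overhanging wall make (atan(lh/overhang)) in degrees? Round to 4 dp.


angle = atan(0.15/0.36) = 22.6199 degrees


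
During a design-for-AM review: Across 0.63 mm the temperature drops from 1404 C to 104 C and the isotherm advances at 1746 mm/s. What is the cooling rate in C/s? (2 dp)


G = (1404-104)/0.63 = 2063.49206349 C/mm
CR = 2063.49206349 * 1746 = 3602857.14 C/s


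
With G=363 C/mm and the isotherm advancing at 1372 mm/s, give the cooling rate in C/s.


CR = 363 * 1372 = 498036 C/s


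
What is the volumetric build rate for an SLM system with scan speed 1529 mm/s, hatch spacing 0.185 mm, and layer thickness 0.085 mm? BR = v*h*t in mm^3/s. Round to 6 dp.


Rate = 1529 * 0.185 * 0.085 = 24.043525 mm^3/s


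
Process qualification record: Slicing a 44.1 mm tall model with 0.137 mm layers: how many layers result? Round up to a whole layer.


Layers = ceil(44.1/0.137) = 322


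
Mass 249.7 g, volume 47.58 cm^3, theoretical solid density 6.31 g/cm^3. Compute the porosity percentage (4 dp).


rho_part = 249.7 / 47.58 = 5.24800336 g/cm^3
Porosity = (1 - 5.24800336/6.31)*100 = 16.8304 %


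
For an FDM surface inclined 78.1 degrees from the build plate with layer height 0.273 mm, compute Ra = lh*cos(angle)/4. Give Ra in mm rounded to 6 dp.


Ra = 0.273 * cos(78.1) / 4 = 0.014073 mm


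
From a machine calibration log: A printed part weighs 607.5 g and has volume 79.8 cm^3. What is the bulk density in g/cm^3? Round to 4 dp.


rho = 607.5 / 79.8 = 7.6128 g/cm^3


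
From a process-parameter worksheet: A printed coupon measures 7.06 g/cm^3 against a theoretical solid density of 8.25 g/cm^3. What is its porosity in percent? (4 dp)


Porosity = (1-7.06/8.25)*100 = 14.4242 %


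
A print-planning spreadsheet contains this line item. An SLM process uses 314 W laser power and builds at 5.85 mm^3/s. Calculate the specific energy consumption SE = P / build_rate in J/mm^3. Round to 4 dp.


SE = 314 / 5.85 = 53.6752 J/mm^3


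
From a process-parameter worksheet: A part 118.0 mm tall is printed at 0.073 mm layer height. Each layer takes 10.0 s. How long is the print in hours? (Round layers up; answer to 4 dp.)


Layers = ceil(118.0/0.073) = 1617
t = 1617 * 10.0 / 3600 = 4.4917 hrs


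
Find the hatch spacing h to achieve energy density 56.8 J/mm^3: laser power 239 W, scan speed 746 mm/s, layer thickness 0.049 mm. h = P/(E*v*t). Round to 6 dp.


h = 239 / (56.8*746*0.049) = 0.11511 mm


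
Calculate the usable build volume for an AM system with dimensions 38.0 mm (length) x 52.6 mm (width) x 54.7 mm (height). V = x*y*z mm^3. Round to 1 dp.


V = 38.0 * 52.6 * 54.7 = 109334.4 mm^3


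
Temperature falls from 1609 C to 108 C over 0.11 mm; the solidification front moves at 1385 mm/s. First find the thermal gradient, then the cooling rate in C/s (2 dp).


G = (1609-108)/0.11 = 13645.45454545 C/mm
CR = 13645.45454545 * 1385 = 18898954.55 C/s


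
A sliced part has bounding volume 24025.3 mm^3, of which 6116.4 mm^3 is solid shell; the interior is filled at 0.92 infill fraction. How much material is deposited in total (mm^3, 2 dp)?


V_infill = (24025.3 - 6116.4) * 0.92 = 16476.19
V_total = 6116.4 + 16476.19 = 22592.59 mm^3


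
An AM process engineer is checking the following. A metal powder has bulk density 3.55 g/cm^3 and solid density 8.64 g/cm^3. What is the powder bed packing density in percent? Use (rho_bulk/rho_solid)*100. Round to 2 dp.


Packing = (3.55/8.64)*100 = 41.09 %


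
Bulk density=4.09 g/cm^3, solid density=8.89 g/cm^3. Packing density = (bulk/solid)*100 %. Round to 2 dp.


Packing = (4.09/8.89)*100 = 46.01 %


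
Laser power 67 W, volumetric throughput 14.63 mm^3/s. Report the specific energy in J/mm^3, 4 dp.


SE = 67 / 14.63 = 4.5796 J/mm^3


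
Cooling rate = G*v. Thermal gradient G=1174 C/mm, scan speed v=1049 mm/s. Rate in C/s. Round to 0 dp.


CR = 1174 * 1049 = 1231526 C/s


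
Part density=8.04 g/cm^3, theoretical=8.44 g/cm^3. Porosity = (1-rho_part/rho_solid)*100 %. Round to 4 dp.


Porosity = (1-8.04/8.44)*100 = 4.7393 %


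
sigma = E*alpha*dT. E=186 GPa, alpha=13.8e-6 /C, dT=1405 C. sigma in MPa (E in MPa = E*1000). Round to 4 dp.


sigma = 186*1000 * 13.8e-6 * 1405 = 3606.354 MPa


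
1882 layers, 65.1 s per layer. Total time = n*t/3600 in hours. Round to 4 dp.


t = 1882 * 65.1 / 3600 = 34.0328 hrs


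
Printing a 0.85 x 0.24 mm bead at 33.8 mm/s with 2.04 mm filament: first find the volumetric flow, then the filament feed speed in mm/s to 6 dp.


Q = 0.85 * 0.24 * 33.8 = 6.8952 mm^3/s
A_fil = pi*(2.04/2)^2 = 3.268513 mm^2
v_feed = 6.8952 / 3.268513 = 2.109583 mm/s


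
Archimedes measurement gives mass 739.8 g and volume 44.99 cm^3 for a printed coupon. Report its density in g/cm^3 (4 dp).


rho = 739.8 / 44.99 = 16.4437 g/cm^3


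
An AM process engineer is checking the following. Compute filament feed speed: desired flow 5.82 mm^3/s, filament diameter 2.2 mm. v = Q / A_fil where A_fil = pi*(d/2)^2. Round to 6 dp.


A = pi*(2.2/2)^2 = 3.801327
v = 5.82 / 3.801327 = 1.531044 mm/s


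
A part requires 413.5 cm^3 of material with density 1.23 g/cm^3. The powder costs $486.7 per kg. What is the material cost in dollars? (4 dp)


Mass = 413.5*1.23/1000 = 0.508605 kg
Cost = 0.508605 * 486.7 = 247.5381 $


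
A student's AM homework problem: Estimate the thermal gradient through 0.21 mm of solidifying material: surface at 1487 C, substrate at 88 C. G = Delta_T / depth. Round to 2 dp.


G = (1487-88)/0.21 = 6661.9 C/mm


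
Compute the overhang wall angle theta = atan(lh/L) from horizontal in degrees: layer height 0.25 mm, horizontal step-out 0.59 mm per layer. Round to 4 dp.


angle = atan(0.25/0.59) = 22.9638 degrees


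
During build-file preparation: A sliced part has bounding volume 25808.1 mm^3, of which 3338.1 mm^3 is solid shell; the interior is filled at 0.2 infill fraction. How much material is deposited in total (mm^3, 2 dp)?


V_infill = (25808.1 - 3338.1) * 0.2 = 4494.0
V_total = 3338.1 + 4494.0 = 7832.1 mm^3


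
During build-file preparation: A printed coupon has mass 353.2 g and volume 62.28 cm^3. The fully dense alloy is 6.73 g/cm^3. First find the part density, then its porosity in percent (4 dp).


rho_part = 353.2 / 62.28 = 5.67116249 g/cm^3
Porosity = (1 - 5.67116249/6.73)*100 = 15.7331 %


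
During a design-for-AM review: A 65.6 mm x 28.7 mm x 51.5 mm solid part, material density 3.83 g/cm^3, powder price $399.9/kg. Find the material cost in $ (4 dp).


V = 65.6 * 28.7 * 51.5 = 96960.08 mm^3 = 96.96008 cm^3
Mass = 96.96008 * 3.83 / 1000 = 0.37135711 kg
Cost = 0.37135711 * 399.9 = 148.5057 $


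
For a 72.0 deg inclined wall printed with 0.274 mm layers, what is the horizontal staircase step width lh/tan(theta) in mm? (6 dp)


step = 0.274 / tan(72.0) = 0.089028 mm


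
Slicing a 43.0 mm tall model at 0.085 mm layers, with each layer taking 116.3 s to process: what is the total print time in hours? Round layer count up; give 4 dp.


Layers = ceil(43.0/0.085) = 506
t = 506 * 116.3 / 3600 = 16.3466 hrs


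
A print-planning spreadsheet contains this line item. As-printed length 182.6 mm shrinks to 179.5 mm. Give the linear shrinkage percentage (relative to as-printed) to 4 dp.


Shrinkage = ((182.6-179.5)/182.6)*100 = 1.6977 %


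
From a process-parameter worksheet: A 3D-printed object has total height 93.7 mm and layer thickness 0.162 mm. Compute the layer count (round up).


Layers = ceil(93.7/0.162) = 579


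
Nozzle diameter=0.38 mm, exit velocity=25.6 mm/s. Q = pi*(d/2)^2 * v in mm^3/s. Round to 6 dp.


A = pi*(0.38/2)^2 = 0.11341149 mm^2
Q = 0.11341149 * 25.6 = 2.903334 mm^3/s


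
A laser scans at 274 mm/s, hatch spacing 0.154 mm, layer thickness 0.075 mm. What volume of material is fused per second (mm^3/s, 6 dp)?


Rate = 274 * 0.154 * 0.075 = 3.1647 mm^3/s


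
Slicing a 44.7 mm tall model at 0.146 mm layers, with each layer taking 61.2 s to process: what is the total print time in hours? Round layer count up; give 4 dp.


Layers = ceil(44.7/0.146) = 307
t = 307 * 61.2 / 3600 = 5.219 hrs


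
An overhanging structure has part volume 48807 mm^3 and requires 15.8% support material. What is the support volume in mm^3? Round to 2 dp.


V_support = 48807 * 0.158 = 7711.51 mm^3


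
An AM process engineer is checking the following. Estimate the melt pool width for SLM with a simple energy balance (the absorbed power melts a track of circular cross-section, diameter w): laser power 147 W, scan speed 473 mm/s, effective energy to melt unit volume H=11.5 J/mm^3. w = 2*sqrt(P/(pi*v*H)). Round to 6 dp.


w = 2*sqrt(147/(pi*473*11.5)) = 0.185496 mm


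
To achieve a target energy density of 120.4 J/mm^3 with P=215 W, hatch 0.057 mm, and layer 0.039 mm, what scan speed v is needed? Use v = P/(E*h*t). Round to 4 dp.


v = 215 / (120.4*0.057*0.039) = 803.2903 mm/s


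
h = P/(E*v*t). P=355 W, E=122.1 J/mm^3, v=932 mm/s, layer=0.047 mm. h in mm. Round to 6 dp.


h = 355 / (122.1*932*0.047) = 0.066374 mm


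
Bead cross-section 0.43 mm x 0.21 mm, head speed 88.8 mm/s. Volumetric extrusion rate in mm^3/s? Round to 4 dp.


Rate = 0.43 * 0.21 * 88.8 = 8.0186 mm^3/s


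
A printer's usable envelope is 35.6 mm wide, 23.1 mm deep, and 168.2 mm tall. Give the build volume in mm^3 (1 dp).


V = 35.6 * 23.1 * 168.2 = 138321.0 mm^3


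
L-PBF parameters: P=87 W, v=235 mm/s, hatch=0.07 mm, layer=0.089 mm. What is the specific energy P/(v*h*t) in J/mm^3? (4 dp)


Build rate = 235 * 0.07 * 0.089 = 1.46405 mm^3/s
SE = 87 / 1.46405 = 59.4242 J/mm^3


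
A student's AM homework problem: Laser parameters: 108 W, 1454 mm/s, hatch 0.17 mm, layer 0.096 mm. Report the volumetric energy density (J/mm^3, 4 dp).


E = 108 / (1454*0.17*0.096) = 4.5513 J/mm^3


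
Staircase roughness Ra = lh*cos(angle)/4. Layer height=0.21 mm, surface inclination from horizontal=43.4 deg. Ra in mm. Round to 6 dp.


Ra = 0.21 * cos(43.4) / 4 = 0.038145 mm


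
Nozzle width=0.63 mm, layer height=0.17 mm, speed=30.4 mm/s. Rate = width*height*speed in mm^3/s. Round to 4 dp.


Rate = 0.63 * 0.17 * 30.4 = 3.2558 mm^3/s


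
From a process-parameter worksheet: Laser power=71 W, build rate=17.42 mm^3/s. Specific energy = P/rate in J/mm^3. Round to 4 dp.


SE = 71 / 17.42 = 4.0758 J/mm^3


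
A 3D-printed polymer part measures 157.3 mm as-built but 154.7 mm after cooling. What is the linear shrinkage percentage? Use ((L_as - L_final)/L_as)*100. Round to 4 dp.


Shrinkage = ((157.3-154.7)/157.3)*100 = 1.6529 %


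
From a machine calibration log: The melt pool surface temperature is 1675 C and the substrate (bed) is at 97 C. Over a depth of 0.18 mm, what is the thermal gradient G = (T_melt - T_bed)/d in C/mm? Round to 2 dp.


G = (1675-97)/0.18 = 8766.67 C/mm


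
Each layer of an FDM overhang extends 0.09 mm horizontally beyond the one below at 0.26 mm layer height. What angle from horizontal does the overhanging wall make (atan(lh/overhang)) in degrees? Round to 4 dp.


angle = atan(0.26/0.09) = 70.9065 degrees


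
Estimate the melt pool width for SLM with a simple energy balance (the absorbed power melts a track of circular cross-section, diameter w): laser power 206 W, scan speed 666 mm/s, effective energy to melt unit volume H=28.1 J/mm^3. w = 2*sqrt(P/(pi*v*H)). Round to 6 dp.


w = 2*sqrt(206/(pi*666*28.1)) = 0.118385 mm


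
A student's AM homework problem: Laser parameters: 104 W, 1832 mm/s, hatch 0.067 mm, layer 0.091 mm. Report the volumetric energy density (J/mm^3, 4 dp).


E = 104 / (1832*0.067*0.091) = 9.3109 J/mm^3


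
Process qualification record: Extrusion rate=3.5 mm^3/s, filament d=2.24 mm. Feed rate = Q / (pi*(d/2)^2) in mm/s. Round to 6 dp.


A = pi*(2.24/2)^2 = 3.940814
v = 3.5 / 3.940814 = 0.888141 mm/s


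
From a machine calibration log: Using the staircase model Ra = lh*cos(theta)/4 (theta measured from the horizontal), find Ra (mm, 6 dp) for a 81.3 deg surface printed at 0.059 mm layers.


Ra = 0.059 * cos(81.3) / 4 = 0.002231 mm


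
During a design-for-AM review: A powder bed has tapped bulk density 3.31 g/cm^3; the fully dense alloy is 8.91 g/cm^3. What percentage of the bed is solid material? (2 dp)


Packing = (3.31/8.91)*100 = 37.15 %


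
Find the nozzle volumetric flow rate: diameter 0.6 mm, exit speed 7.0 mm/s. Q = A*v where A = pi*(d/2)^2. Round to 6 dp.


A = pi*(0.6/2)^2 = 0.28274334 mm^2
Q = 0.28274334 * 7.0 = 1.979203 mm^3/s


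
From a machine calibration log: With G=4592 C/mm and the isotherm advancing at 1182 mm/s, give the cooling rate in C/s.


CR = 4592 * 1182 = 5427744 C/s


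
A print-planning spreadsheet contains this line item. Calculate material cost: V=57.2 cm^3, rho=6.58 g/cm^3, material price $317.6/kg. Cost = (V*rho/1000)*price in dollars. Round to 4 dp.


Mass = 57.2*6.58/1000 = 0.376376 kg
Cost = 0.376376 * 317.6 = 119.537 $


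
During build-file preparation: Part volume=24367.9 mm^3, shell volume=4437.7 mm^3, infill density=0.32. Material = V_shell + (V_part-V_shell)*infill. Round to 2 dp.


V_infill = (24367.9 - 4437.7) * 0.32 = 6377.66
V_total = 4437.7 + 6377.66 = 10815.36 mm^3


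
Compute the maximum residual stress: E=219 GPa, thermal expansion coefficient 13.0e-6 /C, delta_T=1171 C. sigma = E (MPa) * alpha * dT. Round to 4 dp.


sigma = 219*1000 * 13.0e-6 * 1171 = 3333.837 MPa


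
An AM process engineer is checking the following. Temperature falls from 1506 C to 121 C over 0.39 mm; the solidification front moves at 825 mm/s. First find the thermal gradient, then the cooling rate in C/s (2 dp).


G = (1506-121)/0.39 = 3551.28205128 C/mm
CR = 3551.28205128 * 825 = 2929807.69 C/s


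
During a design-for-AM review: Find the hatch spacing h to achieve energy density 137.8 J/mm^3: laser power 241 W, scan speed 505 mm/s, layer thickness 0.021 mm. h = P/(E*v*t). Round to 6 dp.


h = 241 / (137.8*505*0.021) = 0.164914 mm


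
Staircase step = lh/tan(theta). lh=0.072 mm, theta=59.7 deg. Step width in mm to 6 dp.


step = 0.072 / tan(59.7) = 0.042073 mm


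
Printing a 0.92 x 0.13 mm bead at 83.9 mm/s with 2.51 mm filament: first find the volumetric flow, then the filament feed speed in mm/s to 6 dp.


Q = 0.92 * 0.13 * 83.9 = 10.03444 mm^3/s
A_fil = pi*(2.51/2)^2 = 4.94808697 mm^2
v_feed = 10.03444 / 4.94808697 = 2.027943 mm/s


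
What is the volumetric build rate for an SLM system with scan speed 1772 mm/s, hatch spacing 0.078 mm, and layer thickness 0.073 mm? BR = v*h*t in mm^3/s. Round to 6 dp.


Rate = 1772 * 0.078 * 0.073 = 10.089768 mm^3/s


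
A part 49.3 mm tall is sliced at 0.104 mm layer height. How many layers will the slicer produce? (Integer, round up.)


Layers = ceil(49.3/0.104) = 475


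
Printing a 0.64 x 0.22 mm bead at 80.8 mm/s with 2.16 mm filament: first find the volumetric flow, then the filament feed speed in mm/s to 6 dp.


Q = 0.64 * 0.22 * 80.8 = 11.37664 mm^3/s
A_fil = pi*(2.16/2)^2 = 3.66435367 mm^2
v_feed = 11.37664 / 3.66435367 = 3.104678 mm/s


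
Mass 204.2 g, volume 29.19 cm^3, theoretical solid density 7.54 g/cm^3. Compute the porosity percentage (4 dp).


rho_part = 204.2 / 29.19 = 6.99554642 g/cm^3
Porosity = (1 - 6.99554642/7.54)*100 = 7.2209 %


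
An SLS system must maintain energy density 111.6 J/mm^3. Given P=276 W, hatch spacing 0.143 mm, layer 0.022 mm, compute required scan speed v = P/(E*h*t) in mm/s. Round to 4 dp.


v = 276 / (111.6*0.143*0.022) = 786.1152 mm/s


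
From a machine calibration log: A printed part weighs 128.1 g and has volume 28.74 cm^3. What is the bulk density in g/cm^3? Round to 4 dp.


rho = 128.1 / 28.74 = 4.4572 g/cm^3


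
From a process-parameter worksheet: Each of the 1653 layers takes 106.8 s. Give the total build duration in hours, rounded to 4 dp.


t = 1653 * 106.8 / 3600 = 49.039 hrs


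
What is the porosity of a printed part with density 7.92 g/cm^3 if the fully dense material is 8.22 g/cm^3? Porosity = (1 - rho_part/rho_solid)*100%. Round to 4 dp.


Porosity = (1-7.92/8.22)*100 = 3.6496 %


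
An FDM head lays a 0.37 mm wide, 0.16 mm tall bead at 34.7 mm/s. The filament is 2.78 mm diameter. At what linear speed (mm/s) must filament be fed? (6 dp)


Q = 0.37 * 0.16 * 34.7 = 2.05424 mm^3/s
A_fil = pi*(2.78/2)^2 = 6.06987117 mm^2
v_feed = 2.05424 / 6.06987117 = 0.338432 mm/s


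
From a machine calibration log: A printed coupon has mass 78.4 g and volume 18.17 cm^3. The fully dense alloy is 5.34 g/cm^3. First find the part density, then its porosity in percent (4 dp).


rho_part = 78.4 / 18.17 = 4.31480462 g/cm^3
Porosity = (1 - 4.31480462/5.34)*100 = 19.1984 %


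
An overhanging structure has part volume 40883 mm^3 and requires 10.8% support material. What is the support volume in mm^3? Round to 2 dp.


V_support = 40883 * 0.108 = 4415.36 mm^3


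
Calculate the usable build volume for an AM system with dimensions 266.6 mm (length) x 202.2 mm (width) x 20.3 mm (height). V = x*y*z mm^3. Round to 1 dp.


V = 266.6 * 202.2 * 20.3 = 1094302.4 mm^3


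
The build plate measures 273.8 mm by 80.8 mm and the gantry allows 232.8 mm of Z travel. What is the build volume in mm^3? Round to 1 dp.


V = 273.8 * 80.8 * 232.8 = 5150243.7 mm^3


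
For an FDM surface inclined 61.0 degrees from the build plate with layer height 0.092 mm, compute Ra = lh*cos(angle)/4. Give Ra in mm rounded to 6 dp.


Ra = 0.092 * cos(61.0) / 4 = 0.011151 mm


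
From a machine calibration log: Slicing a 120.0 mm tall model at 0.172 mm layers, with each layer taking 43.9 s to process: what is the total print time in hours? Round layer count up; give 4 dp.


Layers = ceil(120.0/0.172) = 698
t = 698 * 43.9 / 3600 = 8.5117 hrs


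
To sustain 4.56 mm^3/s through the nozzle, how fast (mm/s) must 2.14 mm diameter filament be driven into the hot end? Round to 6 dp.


A = pi*(2.14/2)^2 = 3.596809
v = 4.56 / 3.596809 = 1.26779 mm/s


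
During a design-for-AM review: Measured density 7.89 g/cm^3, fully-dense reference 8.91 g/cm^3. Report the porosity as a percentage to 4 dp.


Porosity = (1-7.89/8.91)*100 = 11.4478 %


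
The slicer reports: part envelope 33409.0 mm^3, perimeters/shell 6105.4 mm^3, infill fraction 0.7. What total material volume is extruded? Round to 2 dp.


V_infill = (33409.0 - 6105.4) * 0.7 = 19112.52
V_total = 6105.4 + 19112.52 = 25217.92 mm^3


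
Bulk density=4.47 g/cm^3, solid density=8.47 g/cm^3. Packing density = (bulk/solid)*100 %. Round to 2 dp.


Packing = (4.47/8.47)*100 = 52.77 %


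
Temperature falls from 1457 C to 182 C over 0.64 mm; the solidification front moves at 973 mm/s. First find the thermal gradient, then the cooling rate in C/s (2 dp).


G = (1457-182)/0.64 = 1992.1875 C/mm
CR = 1992.1875 * 973 = 1938398.44 C/s


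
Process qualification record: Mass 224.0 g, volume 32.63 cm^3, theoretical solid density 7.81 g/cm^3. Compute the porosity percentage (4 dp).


rho_part = 224.0 / 32.63 = 6.8648483 g/cm^3
Porosity = (1 - 6.8648483/7.81)*100 = 12.1018 %


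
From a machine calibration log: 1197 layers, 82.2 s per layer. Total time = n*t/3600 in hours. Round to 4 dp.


t = 1197 * 82.2 / 3600 = 27.3315 hrs


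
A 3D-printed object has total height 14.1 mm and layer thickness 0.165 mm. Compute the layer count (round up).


Layers = ceil(14.1/0.165) = 86


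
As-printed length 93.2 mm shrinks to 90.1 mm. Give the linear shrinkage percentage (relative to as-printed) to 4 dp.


Shrinkage = ((93.2-90.1)/93.2)*100 = 3.3262 %


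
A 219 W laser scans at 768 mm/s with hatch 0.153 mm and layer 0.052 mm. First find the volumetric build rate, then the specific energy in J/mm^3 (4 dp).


Build rate = 768 * 0.153 * 0.052 = 6.110208 mm^3/s
SE = 219 / 6.110208 = 35.8417 J/mm^3


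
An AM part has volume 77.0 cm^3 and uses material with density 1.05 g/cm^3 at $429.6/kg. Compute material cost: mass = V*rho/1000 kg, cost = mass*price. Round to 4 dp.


Mass = 77.0*1.05/1000 = 0.08085 kg
Cost = 0.08085 * 429.6 = 34.7332 $


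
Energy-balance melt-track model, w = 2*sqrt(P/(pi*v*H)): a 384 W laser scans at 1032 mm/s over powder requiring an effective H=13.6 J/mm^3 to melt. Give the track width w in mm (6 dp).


w = 2*sqrt(384/(pi*1032*13.6)) = 0.186643 mm


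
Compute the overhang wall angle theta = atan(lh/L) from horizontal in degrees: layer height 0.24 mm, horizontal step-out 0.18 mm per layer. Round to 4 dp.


angle = atan(0.24/0.18) = 53.1301 degrees


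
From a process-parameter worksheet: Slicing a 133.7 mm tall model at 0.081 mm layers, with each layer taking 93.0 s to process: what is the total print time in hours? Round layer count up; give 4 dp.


Layers = ceil(133.7/0.081) = 1651
t = 1651 * 93.0 / 3600 = 42.6508 hrs


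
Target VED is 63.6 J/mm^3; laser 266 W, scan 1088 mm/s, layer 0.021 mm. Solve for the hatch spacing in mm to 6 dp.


h = 266 / (63.6*1088*0.021) = 0.183053 mm


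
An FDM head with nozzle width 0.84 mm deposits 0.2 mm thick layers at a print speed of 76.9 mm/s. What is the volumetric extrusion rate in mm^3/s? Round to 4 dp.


Rate = 0.84 * 0.2 * 76.9 = 12.9192 mm^3/s


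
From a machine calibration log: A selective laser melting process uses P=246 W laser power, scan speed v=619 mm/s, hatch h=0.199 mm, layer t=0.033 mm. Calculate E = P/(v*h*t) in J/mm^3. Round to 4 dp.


E = 246 / (619*0.199*0.033) = 60.517 J/mm^3


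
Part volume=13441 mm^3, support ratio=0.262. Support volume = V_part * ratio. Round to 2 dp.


V_support = 13441 * 0.262 = 3521.54 mm^3


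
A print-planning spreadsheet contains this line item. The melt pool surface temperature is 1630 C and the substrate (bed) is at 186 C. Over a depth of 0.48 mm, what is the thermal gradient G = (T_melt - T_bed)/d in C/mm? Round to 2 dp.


G = (1630-186)/0.48 = 3008.33 C/mm


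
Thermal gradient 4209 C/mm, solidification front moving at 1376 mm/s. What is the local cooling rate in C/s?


CR = 4209 * 1376 = 5791584 C/s


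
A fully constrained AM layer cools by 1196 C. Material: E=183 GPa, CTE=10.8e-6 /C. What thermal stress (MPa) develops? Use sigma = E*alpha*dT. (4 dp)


sigma = 183*1000 * 10.8e-6 * 1196 = 2363.7744 MPa


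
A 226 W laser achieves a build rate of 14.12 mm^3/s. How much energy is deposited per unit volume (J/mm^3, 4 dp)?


SE = 226 / 14.12 = 16.0057 J/mm^3


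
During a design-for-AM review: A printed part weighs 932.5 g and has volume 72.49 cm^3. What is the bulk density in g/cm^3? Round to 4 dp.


rho = 932.5 / 72.49 = 12.8638 g/cm^3


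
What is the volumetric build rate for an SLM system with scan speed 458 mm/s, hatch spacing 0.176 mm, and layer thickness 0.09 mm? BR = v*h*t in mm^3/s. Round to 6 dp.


Rate = 458 * 0.176 * 0.09 = 7.25472 mm^3/s


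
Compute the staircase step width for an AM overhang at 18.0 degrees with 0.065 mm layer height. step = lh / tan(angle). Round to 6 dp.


step = 0.065 / tan(18.0) = 0.200049 mm


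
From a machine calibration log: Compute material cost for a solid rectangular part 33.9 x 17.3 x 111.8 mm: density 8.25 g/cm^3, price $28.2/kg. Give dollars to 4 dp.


V = 33.9 * 17.3 * 111.8 = 65567.346 mm^3 = 65.567346 cm^3
Mass = 65.567346 * 8.25 / 1000 = 0.5409306 kg
Cost = 0.5409306 * 28.2 = 15.2542 $


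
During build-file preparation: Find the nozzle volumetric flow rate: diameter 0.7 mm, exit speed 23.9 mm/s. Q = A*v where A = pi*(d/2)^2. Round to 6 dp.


A = pi*(0.7/2)^2 = 0.3848451 mm^2
Q = 0.3848451 * 23.9 = 9.197798 mm^3/s


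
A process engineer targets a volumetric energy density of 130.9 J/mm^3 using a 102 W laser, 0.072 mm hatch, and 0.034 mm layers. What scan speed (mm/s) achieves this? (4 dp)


v = 102 / (130.9*0.072*0.034) = 318.3091 mm/s


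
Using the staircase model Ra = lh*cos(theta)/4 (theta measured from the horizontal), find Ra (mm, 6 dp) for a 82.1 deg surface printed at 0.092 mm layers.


Ra = 0.092 * cos(82.1) / 4 = 0.003161 mm


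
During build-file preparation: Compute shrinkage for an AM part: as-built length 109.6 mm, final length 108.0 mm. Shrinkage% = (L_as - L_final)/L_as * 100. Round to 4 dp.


Shrinkage = ((109.6-108.0)/109.6)*100 = 1.4599 %


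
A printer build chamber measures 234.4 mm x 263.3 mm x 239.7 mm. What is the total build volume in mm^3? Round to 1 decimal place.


V = 234.4 * 263.3 * 239.7 = 14793689.5 mm^3


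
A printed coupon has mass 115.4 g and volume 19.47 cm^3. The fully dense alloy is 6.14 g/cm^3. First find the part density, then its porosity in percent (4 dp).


rho_part = 115.4 / 19.47 = 5.92706728 g/cm^3
Porosity = (1 - 5.92706728/6.14)*100 = 3.468 %


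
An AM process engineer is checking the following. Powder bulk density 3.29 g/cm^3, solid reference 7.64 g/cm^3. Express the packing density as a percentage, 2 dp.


Packing = (3.29/7.64)*100 = 43.06 %


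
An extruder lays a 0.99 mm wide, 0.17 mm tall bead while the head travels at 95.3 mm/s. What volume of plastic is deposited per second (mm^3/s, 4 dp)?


Rate = 0.99 * 0.17 * 95.3 = 16.039 mm^3/s


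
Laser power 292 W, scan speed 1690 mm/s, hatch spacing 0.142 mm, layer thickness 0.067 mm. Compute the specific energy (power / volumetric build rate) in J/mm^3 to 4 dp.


Build rate = 1690 * 0.142 * 0.067 = 16.07866 mm^3/s
SE = 292 / 16.07866 = 18.1607 J/mm^3


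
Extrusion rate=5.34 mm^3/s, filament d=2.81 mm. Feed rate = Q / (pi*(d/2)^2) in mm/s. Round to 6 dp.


A = pi*(2.81/2)^2 = 6.201582
v = 5.34 / 6.201582 = 0.861071 mm/s


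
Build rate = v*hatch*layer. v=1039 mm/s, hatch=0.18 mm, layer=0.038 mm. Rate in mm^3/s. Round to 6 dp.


Rate = 1039 * 0.18 * 0.038 = 7.10676 mm^3/s


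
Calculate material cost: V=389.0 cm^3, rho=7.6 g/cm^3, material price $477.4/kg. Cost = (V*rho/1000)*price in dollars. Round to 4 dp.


Mass = 389.0*7.6/1000 = 2.9564 kg
Cost = 2.9564 * 477.4 = 1411.3854 $


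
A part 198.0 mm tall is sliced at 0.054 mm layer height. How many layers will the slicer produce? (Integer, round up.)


Layers = ceil(198.0/0.054) = 3667


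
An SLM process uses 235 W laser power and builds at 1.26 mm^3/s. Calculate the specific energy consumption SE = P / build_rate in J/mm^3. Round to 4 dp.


SE = 235 / 1.26 = 186.5079 J/mm^3


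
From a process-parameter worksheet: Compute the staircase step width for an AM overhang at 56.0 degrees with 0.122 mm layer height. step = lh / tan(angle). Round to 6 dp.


step = 0.122 / tan(56.0) = 0.08229 mm


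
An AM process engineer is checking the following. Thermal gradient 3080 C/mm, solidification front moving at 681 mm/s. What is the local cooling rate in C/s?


CR = 3080 * 681 = 2097480 C/s


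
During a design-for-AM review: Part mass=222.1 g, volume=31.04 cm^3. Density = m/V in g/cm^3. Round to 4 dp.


rho = 222.1 / 31.04 = 7.1553 g/cm^3


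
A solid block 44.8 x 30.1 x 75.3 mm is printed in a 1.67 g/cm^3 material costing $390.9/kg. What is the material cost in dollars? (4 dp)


V = 44.8 * 30.1 * 75.3 = 101540.544 mm^3 = 101.540544 cm^3
Mass = 101.540544 * 1.67 / 1000 = 0.16957271 kg
Cost = 0.16957271 * 390.9 = 66.286 $
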